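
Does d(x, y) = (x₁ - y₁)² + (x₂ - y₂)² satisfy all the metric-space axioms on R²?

No. The squared Euclidean distance fails the triangle inequality. Counterexample: x = (0, 0), y = (5, 5), z = (10, 10). d(x,z) = 10² + 10² = 200, but d(x,y) + d(y,z) = (5² + 5²) + (5² + 5²) = 50 + 50 = 100. Since 200 > 100, the triangle inequality is violated. (Note: √d, the ordinary Euclidean distance, IS a metric.)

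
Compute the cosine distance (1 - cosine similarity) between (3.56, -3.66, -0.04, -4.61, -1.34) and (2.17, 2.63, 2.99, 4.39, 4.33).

With u = (3.56, -3.66, -0.04, -4.61, -1.34), v = (2.17, 2.63, 2.99, 4.39, 4.33):
u·v = 3.56·2.17 + (-3.66)·2.63 + (-0.04)·2.99 + (-4.61)·4.39 + (-1.34)·4.33 = 7.7252 + (-9.6258) + (-0.1196) + (-20.2379) + (-5.8022) = -28.0603.
|u| = √(3.56² + (-3.66)² + (-0.04)² + (-4.61)² + (-1.34)²) = √(12.6736 + 13.3956 + 0.0016 + 21.2521 + 1.7956) = √49.1185, |v| = √(2.17² + 2.63² + 2.99² + 4.39² + 4.33²) = √(4.7089 + 6.9169 + 8.9401 + 19.2721 + 18.7489) = √58.5869.
cos θ = (u·v)/(|u||v|) = -28.0603/(√49.1185·√58.5869) ≈ -0.5231
Cosine distance = 1 - cos θ ≈ 1 - (-0.5231) = 1.5231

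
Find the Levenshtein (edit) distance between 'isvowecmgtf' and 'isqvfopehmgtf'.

Let D[i][j] be the edit distance between the first i characters of 'isvowecmgtf' and the first j characters of 'isqvfopehmgtf', with D[i][0] = i, D[0][j] = j, and D[i][j] = D[i-1][j-1] if the characters match, else 1 + min(D[i-1][j], D[i][j-1], D[i-1][j-1]). Filling the table (rows: prefixes of 'isvowecmgtf', columns: prefixes of 'isqvfopehmgtf'):
     ε  i  s  q  v  f  o  p  e  h  m  g  t  f
  ε  0  1  2  3  4  5  6  7  8  9 10 11 12 13
  i  1  0  1  2  3  4  5  6  7  8  9 10 11 12
  s  2  1  0  1  2  3  4  5  6  7  8  9 10 11
  v  3  2  1  1  1  2  3  4  5  6  7  8  9 10
  o  4  3  2  2  2  2  2  3  4  5  6  7  8  9
  w  5  4  3  3  3  3  3  3  4  5  6  7  8  9
  e  6  5  4  4  4  4  4  4  3  4  5  6  7  8
  c  7  6  5  5  5  5  5  5  4  4  5  6  7  8
  m  8  7  6  6  6  6  6  6  5  5  4  5  6  7
  g  9  8  7  7  7  7  7  7  6  6  5  4  5  6
  t 10  9  8  8  8  8  8  8  7  7  6  5  4  5
  f 11 10  9  9  9  8  9  9  8  8  7  6  5  4
The bottom-right entry gives D[11][13] = 4, so no sequence of fewer than 4 edits works. Backtracking through the table gives one optimal edit sequence (4 edits):
  isvowecmgtf → isqvowecmgtf (ins q @3)
  isqvowecmgtf → isqvfowecmgtf (ins f @5)
  isqvfowecmgtf → isqvfopecmgtf (sub w→p @7)
  isqvfopecmgtf → isqvfopehmgtf (sub c→h @9)
Edit distance = 4.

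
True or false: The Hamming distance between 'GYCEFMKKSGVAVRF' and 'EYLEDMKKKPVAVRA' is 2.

Differing positions: 1, 3, 5, 9, 10, 15. Hamming distance = 6, so the claim that d_H = 2 is false.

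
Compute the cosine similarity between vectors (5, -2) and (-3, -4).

With u = (5, -2), v = (-3, -4):
u·v = 5·(-3) + (-2)·(-4) = (-15) + 8 = -7.
|u| = √(5² + (-2)²) = √29, |v| = √((-3)² + (-4)²) = √25, so |u||v| = √(29·25) = √725.
cos θ = (u·v)/(|u||v|) = -7/√725 ≈ -0.26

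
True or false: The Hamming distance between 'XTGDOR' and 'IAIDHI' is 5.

Differing positions: 1, 2, 3, 5, 6. Hamming distance = 5, so the claim is true.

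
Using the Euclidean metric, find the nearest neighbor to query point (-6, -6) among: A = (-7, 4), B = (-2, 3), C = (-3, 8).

Distances: d(A) ≈ 10.0499, d(B) ≈ 9.8489, d(C) ≈ 14.3178. Nearest: B = (-2, 3) with distance 9.8489.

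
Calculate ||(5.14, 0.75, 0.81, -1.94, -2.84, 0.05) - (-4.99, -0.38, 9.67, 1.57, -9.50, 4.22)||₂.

√(Σ(x_i - y_i)²) = √((5.14 - (-4.99))² + (0.75 - (-0.38))² + (0.81 - 9.67)² + (-1.94 - 1.57)² + (-2.84 - (-9.5))² + (0.05 - 4.22)²)
= √(10.13² + 1.13² + (-8.86)² + (-3.51)² + 6.66² + (-4.17)²) = √(102.6169 + 1.2769 + 78.4996 + 12.3201 + 44.3556 + 17.3889) = √256.458 ≈ 16.0143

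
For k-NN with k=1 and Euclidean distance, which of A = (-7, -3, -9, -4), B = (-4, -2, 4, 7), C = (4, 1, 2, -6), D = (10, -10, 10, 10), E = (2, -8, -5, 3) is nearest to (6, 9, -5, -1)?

Distances: d(A) ≈ 18.3848, d(B) ≈ 19.1311, d(C) ≈ 11.9164, d(D) ≈ 26.8887, d(E) ≈ 17.9165. Nearest: C = (4, 1, 2, -6) with distance 11.9164.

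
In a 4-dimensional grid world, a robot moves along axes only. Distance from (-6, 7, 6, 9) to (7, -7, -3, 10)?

Σ|x_i - y_i| = |-6 - 7| + |7 - (-7)| + |6 - (-3)| + |9 - 10| = 13 + 14 + 9 + 1 = 37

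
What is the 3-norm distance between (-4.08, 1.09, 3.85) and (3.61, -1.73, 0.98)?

(Σ|x_i - y_i|^3)^(1/3) = (|-4.08 - 3.61|^3 + |1.09 - (-1.73)|^3 + |3.85 - 0.98|^3)^(1/3)
= (7.69^3 + 2.82^3 + 2.87^3)^(1/3) ≈ (454.7566 + 22.4258 + 23.6399)^(1/3) = (500.8223)^(1/3) ≈ 7.9414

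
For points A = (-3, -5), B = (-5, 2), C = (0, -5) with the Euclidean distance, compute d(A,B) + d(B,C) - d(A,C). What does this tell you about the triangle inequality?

d(A,B) = √(2² + 7²) = √53 ≈ 7.2801, d(B,C) = √(5² + 7²) = √74 ≈ 8.6023, d(A,C) = √(3² + 0²) = √9 = 3.
d(A,B) + d(B,C) - d(A,C) = 7.2801 + 8.6023 - 3 = 15.8824 - 3 = 12.8824 (to 4 decimal places). This is ≥ 0, so the triangle inequality holds for these points.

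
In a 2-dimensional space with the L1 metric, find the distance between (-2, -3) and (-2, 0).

Σ|x_i - y_i| = |-2 - (-2)| + |-3 - 0| = 0 + 3 = 3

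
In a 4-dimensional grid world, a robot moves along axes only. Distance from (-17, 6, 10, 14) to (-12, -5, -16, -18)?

Σ|x_i - y_i| = |-17 - (-12)| + |6 - (-5)| + |10 - (-16)| + |14 - (-18)| = 5 + 11 + 26 + 32 = 74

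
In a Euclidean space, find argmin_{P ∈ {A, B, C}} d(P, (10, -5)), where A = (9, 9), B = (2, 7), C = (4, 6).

Distances: d(A) ≈ 14.0357, d(B) ≈ 14.4222, d(C) ≈ 12.53. Nearest: C = (4, 6) with distance 12.53.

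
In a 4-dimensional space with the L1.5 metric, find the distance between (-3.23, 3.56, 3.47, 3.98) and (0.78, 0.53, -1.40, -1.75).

(Σ|x_i - y_i|^1.5)^(1/1.5) = (|-3.23 - 0.78|^1.5 + |3.56 - 0.53|^1.5 + |3.47 - (-1.4)|^1.5 + |3.98 - (-1.75)|^1.5)^(1/1.5)
= (4.01^1.5 + 3.03^1.5 + 4.87^1.5 + 5.73^1.5)^(1/1.5) ≈ (8.03 + 5.2743 + 10.7472 + 13.7161)^(1/1.5) = (37.7676)^(1/1.5) ≈ 11.2567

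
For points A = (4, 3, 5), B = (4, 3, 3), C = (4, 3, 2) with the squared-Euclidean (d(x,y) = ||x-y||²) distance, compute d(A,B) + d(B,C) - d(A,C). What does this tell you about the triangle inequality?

d(A,B) = 0² + 0² + 2² = 4, d(B,C) = 0² + 0² + 1² = 1, d(A,C) = 0² + 0² + 3² = 9.
d(A,B) + d(B,C) - d(A,C) = 4 + 1 - 9 = 5 - 9 = -4. This is < 0, so the triangle inequality FAILS for these points (squared-Euclidean is not a metric).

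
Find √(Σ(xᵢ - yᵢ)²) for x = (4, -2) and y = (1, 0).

√(Σ(x_i - y_i)²) = √((4 - 1)² + (-2 - 0)²)
= √(3² + (-2)²) = √(9 + 4) = √13 ≈ 3.6056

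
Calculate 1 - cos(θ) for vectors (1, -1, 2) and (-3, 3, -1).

With u = (1, -1, 2), v = (-3, 3, -1):
u·v = 1·(-3) + (-1)·3 + 2·(-1) = (-3) + (-3) + (-2) = -8.
|u| = √(1² + (-1)² + 2²) = √6, |v| = √((-3)² + 3² + (-1)²) = √19, so |u||v| = √(6·19) = √114.
cos θ = (u·v)/(|u||v|) = -8/√114 ≈ -0.7493
Cosine distance = 1 - cos θ ≈ 1 - (-0.7493) = 1.7493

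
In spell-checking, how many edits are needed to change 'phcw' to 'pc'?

Let D[i][j] be the edit distance between the first i characters of 'phcw' and the first j characters of 'pc', with D[i][0] = i, D[0][j] = j, and D[i][j] = D[i-1][j-1] if the characters match, else 1 + min(D[i-1][j], D[i][j-1], D[i-1][j-1]). Filling the table (rows: prefixes of 'phcw', columns: prefixes of 'pc'):
     ε  p  c
  ε  0  1  2
  p  1  0  1
  h  2  1  1
  c  3  2  1
  w  4  3  2
The bottom-right entry gives D[4][2] = 2, so no sequence of fewer than 2 edits works. Backtracking through the table gives one optimal edit sequence (2 edits):
  phcw → pcw (del h @2)
  pcw → pc (del w @3)
Edit distance = 2.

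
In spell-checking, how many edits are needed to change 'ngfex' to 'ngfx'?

Let D[i][j] be the edit distance between the first i characters of 'ngfex' and the first j characters of 'ngfx', with D[i][0] = i, D[0][j] = j, and D[i][j] = D[i-1][j-1] if the characters match, else 1 + min(D[i-1][j], D[i][j-1], D[i-1][j-1]). Filling the table (rows: prefixes of 'ngfex', columns: prefixes of 'ngfx'):
     ε  n  g  f  x
  ε  0  1  2  3  4
  n  1  0  1  2  3
  g  2  1  0  1  2
  f  3  2  1  0  1
  e  4  3  2  1  1
  x  5  4  3  2  1
The bottom-right entry gives D[5][4] = 1, so no sequence of fewer than 1 edit works. Backtracking through the table gives one optimal edit sequence (1 edit):
  ngfex → ngfx (del e @4)
Edit distance = 1.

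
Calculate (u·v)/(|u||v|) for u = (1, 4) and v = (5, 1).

With u = (1, 4), v = (5, 1):
u·v = 1·5 + 4·1 = 5 + 4 = 9.
|u| = √(1² + 4²) = √17, |v| = √(5² + 1²) = √26, so |u||v| = √(17·26) = √442.
cos θ = (u·v)/(|u||v|) = 9/√442 ≈ 0.4281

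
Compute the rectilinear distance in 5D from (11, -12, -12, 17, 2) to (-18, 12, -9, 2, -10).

Σ|x_i - y_i| = |11 - (-18)| + |-12 - 12| + |-12 - (-9)| + |17 - 2| + |2 - (-10)| = 29 + 24 + 3 + 15 + 12 = 83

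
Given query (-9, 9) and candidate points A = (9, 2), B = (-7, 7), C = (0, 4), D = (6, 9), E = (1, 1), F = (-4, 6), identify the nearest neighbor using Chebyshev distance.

Distances: d(A) = 18, d(B) = 2, d(C) = 9, d(D) = 15, d(E) = 10, d(F) = 5. Nearest: B = (-7, 7) with distance 2.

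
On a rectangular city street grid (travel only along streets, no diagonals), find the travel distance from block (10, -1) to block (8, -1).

Σ|x_i - y_i| = |10 - 8| + |-1 - (-1)| = 2 + 0 = 2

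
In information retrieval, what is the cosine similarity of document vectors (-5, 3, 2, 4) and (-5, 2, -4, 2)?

With u = (-5, 3, 2, 4), v = (-5, 2, -4, 2):
u·v = (-5)·(-5) + 3·2 + 2·(-4) + 4·2 = 25 + 6 + (-8) + 8 = 31.
|u| = √((-5)² + 3² + 2² + 4²) = √54, |v| = √((-5)² + 2² + (-4)² + 2²) = √49, so |u||v| = √(54·49) = √2646.
cos θ = (u·v)/(|u||v|) = 31/√2646 ≈ 0.6027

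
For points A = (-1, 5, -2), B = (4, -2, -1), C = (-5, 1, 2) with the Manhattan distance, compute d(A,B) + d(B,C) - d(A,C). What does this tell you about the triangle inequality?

d(A,B) = 5 + 7 + 1 = 13, d(B,C) = 9 + 3 + 3 = 15, d(A,C) = 4 + 4 + 4 = 12.
d(A,B) + d(B,C) - d(A,C) = 13 + 15 - 12 = 28 - 12 = 16. This is ≥ 0, so the triangle inequality holds for these points.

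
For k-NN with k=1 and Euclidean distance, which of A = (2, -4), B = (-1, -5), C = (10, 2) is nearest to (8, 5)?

Distances: d(A) ≈ 10.8167, d(B) ≈ 13.4536, d(C) ≈ 3.6056. Nearest: C = (10, 2) with distance 3.6056.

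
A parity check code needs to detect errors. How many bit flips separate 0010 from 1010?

Differing positions: 1. Hamming distance = 1.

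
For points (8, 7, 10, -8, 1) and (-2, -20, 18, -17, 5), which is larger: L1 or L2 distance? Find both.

L1 = |8 - (-2)| + |7 - (-20)| + |10 - 18| + |-8 - (-17)| + |1 - 5| = 10 + 27 + 8 + 9 + 4 = 58
L2 = √(10² + 27² + 8² + 9² + 4²) = √990 ≈ 31.4643
L1 ≥ L2 always (equality iff movement is along one axis); L1 > L2 here.
Ratio L1/L2 = 58/√990 ≈ 1.8434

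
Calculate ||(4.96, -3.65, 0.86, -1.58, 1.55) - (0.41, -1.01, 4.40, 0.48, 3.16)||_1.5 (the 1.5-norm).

(Σ|x_i - y_i|^1.5)^(1/1.5) = (|4.96 - 0.41|^1.5 + |-3.65 - (-1.01)|^1.5 + |0.86 - 4.4|^1.5 + |-1.58 - 0.48|^1.5 + |1.55 - 3.16|^1.5)^(1/1.5)
= (4.55^1.5 + 2.64^1.5 + 3.54^1.5 + 2.06^1.5 + 1.61^1.5)^(1/1.5) ≈ (9.7055 + 4.2895 + 6.6605 + 2.9567 + 2.0429)^(1/1.5) = (25.6551)^(1/1.5) ≈ 8.6986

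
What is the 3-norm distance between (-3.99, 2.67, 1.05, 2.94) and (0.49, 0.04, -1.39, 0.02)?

(Σ|x_i - y_i|^3)^(1/3) = (|-3.99 - 0.49|^3 + |2.67 - 0.04|^3 + |1.05 - (-1.39)|^3 + |2.94 - 0.02|^3)^(1/3)
= (4.48^3 + 2.63^3 + 2.44^3 + 2.92^3)^(1/3) ≈ (89.9154 + 18.1914 + 14.5268 + 24.8971)^(1/3) = (147.5307)^(1/3) ≈ 5.284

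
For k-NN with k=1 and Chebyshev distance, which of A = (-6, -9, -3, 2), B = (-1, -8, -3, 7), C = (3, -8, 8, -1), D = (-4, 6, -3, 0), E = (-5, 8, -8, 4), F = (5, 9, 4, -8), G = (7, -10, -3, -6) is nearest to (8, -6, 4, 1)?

Distances: d(A) = 14, d(B) = 9, d(C) = 5, d(D) = 12, d(E) = 14, d(F) = 15, d(G) = 7. Nearest: C = (3, -8, 8, -1) with distance 5.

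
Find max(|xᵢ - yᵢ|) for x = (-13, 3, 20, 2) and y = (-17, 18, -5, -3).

max(|x_i - y_i|) = max(|-13 - (-17)|, |3 - 18|, |20 - (-5)|, |2 - (-3)|) = max(4, 15, 25, 5) = 25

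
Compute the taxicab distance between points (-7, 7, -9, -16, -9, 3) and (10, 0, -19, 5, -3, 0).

Σ|x_i - y_i| = |-7 - 10| + |7 - 0| + |-9 - (-19)| + |-16 - 5| + |-9 - (-3)| + |3 - 0| = 17 + 7 + 10 + 21 + 6 + 3 = 64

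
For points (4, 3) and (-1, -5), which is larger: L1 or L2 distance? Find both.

L1 = |4 - (-1)| + |3 - (-5)| = 5 + 8 = 13
L2 = √(5² + 8²) = √89 ≈ 9.434
L1 ≥ L2 always (equality iff movement is along one axis); L1 > L2 here.
Ratio L1/L2 = 13/√89 ≈ 1.378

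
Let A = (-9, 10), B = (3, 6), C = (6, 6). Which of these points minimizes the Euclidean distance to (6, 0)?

Distances: d(A) ≈ 18.0278, d(B) ≈ 6.7082, d(C) = 6. Nearest: C = (6, 6) with distance 6.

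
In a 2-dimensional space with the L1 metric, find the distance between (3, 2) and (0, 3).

Σ|x_i - y_i| = |3 - 0| + |2 - 3| = 3 + 1 = 4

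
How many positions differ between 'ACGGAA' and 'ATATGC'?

Differing positions: 2, 3, 4, 5, 6. Hamming distance = 5.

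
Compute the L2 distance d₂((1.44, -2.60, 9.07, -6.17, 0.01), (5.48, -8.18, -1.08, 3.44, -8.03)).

√(Σ(x_i - y_i)²) = √((1.44 - 5.48)² + (-2.6 - (-8.18))² + (9.07 - (-1.08))² + (-6.17 - 3.44)² + (0.01 - (-8.03))²)
= √((-4.04)² + 5.58² + 10.15² + (-9.61)² + 8.04²) = √(16.3216 + 31.1364 + 103.0225 + 92.3521 + 64.6416) = √307.4742 ≈ 17.5349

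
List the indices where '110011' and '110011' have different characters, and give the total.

Differing positions: none. Hamming distance = 0.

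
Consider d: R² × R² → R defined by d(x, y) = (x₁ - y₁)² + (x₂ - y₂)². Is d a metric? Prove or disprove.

No. The squared Euclidean distance fails the triangle inequality. Counterexample: x = (0, 0), y = (4, 2), z = (8, 4). d(x,z) = 8² + 4² = 80, but d(x,y) + d(y,z) = (4² + 2²) + (4² + 2²) = 20 + 20 = 40. Since 80 > 40, the triangle inequality is violated. (Note: √d, the ordinary Euclidean distance, IS a metric.)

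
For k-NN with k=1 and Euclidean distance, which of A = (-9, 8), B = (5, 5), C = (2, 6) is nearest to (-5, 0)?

Distances: d(A) ≈ 8.9443, d(B) ≈ 11.1803, d(C) ≈ 9.2195. Nearest: A = (-9, 8) with distance 8.9443.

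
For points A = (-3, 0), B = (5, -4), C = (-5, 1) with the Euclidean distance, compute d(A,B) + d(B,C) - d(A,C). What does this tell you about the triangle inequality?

d(A,B) = √(8² + 4²) = √80 ≈ 8.9443, d(B,C) = √(10² + 5²) = √125 ≈ 11.1803, d(A,C) = √(2² + 1²) = √5 ≈ 2.2361.
d(A,B) + d(B,C) - d(A,C) = 8.9443 + 11.1803 - 2.2361 = 20.1246 - 2.2361 = 17.8885 (to 4 decimal places). This is ≥ 0, so the triangle inequality holds for these points.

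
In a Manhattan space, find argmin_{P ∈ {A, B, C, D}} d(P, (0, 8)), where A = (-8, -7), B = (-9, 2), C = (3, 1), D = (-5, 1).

Distances: d(A) = 23, d(B) = 15, d(C) = 10, d(D) = 12. Nearest: C = (3, 1) with distance 10.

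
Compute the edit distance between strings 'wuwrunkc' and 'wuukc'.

Let D[i][j] be the edit distance between the first i characters of 'wuwrunkc' and the first j characters of 'wuukc', with D[i][0] = i, D[0][j] = j, and D[i][j] = D[i-1][j-1] if the characters match, else 1 + min(D[i-1][j], D[i][j-1], D[i-1][j-1]). Filling the table (rows: prefixes of 'wuwrunkc', columns: prefixes of 'wuukc'):
     ε  w  u  u  k  c
  ε  0  1  2  3  4  5
  w  1  0  1  2  3  4
  u  2  1  0  1  2  3
  w  3  2  1  1  2  3
  r  4  3  2  2  2  3
  u  5  4  3  2  3  3
  n  6  5  4  3  3  4
  k  7  6  5  4  3  4
  c  8  7  6  5  4  3
The bottom-right entry gives D[8][5] = 3, so no sequence of fewer than 3 edits works. Backtracking through the table gives one optimal edit sequence (3 edits):
  wuwrunkc → wurunkc (del w @3)
  wurunkc → wuunkc (del r @3)
  wuunkc → wuukc (del n @4)
Edit distance = 3.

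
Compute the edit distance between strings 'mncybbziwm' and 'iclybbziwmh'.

Let D[i][j] be the edit distance between the first i characters of 'mncybbziwm' and the first j characters of 'iclybbziwmh', with D[i][0] = i, D[0][j] = j, and D[i][j] = D[i-1][j-1] if the characters match, else 1 + min(D[i-1][j], D[i][j-1], D[i-1][j-1]). Filling the table (rows: prefixes of 'mncybbziwm', columns: prefixes of 'iclybbziwmh'):
     ε  i  c  l  y  b  b  z  i  w  m  h
  ε  0  1  2  3  4  5  6  7  8  9 10 11
  m  1  1  2  3  4  5  6  7  8  9  9 10
  n  2  2  2  3  4  5  6  7  8  9 10 10
  c  3  3  2  3  4  5  6  7  8  9 10 11
  y  4  4  3  3  3  4  5  6  7  8  9 10
  b  5  5  4  4  4  3  4  5  6  7  8  9
  b  6  6  5  5  5  4  3  4  5  6  7  8
  z  7  7  6  6  6  5  4  3  4  5  6  7
  i  8  7  7  7  7  6  5  4  3  4  5  6
  w  9  8  8  8  8  7  6  5  4  3  4  5
  m 10  9  9  9  9  8  7  6  5  4  3  4
The bottom-right entry gives D[10][11] = 4, so no sequence of fewer than 4 edits works. Backtracking through the table gives one optimal edit sequence (4 edits):
  mncybbziwm → incybbziwm (sub m→i @1)
  incybbziwm → iccybbziwm (sub n→c @2)
  iccybbziwm → iclybbziwm (sub c→l @3)
  iclybbziwm → iclybbziwmh (ins h @11)
Edit distance = 4.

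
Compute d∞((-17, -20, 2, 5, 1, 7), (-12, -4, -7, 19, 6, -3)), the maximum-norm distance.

max(|x_i - y_i|) = max(|-17 - (-12)|, |-20 - (-4)|, |2 - (-7)|, |5 - 19|, |1 - 6|, |7 - (-3)|) = max(5, 16, 9, 14, 5, 10) = 16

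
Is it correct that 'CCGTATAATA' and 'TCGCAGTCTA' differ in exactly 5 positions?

Differing positions: 1, 4, 6, 7, 8. Hamming distance = 5, so the claim is true.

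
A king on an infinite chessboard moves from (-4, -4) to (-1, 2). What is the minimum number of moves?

max(|x_i - y_i|) = max(|-4 - (-1)|, |-4 - 2|) = max(3, 6) = 6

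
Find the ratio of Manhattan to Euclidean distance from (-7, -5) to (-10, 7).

L1 = |-7 - (-10)| + |-5 - 7| = 3 + 12 = 15
L2 = √(3² + 12²) = √153 ≈ 12.3693
L1 ≥ L2 always (equality iff movement is along one axis); L1 > L2 here.
Ratio L1/L2 = 15/√153 ≈ 1.2127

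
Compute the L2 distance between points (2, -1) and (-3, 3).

(Σ|x_i - y_i|^2)^(1/2) = (|2 - (-3)|^2 + |-1 - 3|^2)^(1/2)
= (5^2 + 4^2)^(1/2) = (25 + 16)^(1/2) = (41)^(1/2) ≈ 6.4031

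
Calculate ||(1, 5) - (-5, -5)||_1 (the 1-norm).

Σ|x_i - y_i| = |1 - (-5)| + |5 - (-5)| = 6 + 10 = 16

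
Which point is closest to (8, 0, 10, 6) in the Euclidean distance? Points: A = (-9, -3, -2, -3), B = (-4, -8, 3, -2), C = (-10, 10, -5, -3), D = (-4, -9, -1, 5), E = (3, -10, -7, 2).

Distances: d(A) ≈ 22.8692, d(B) ≈ 17.9165, d(C) ≈ 27.0185, d(D) ≈ 18.6279, d(E) ≈ 20.7364. Nearest: B = (-4, -8, 3, -2) with distance 17.9165.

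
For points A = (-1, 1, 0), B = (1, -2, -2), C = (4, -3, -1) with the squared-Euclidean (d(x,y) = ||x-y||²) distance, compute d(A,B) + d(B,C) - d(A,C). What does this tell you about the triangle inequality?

d(A,B) = 2² + 3² + 2² = 17, d(B,C) = 3² + 1² + 1² = 11, d(A,C) = 5² + 4² + 1² = 42.
d(A,B) + d(B,C) - d(A,C) = 17 + 11 - 42 = 28 - 42 = -14. This is < 0, so the triangle inequality FAILS for these points (squared-Euclidean is not a metric).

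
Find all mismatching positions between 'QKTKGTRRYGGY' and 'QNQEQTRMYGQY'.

Differing positions: 2, 3, 4, 5, 8, 11. Hamming distance = 6.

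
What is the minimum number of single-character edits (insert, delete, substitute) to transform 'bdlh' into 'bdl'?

Let D[i][j] be the edit distance between the first i characters of 'bdlh' and the first j characters of 'bdl', with D[i][0] = i, D[0][j] = j, and D[i][j] = D[i-1][j-1] if the characters match, else 1 + min(D[i-1][j], D[i][j-1], D[i-1][j-1]). Filling the table (rows: prefixes of 'bdlh', columns: prefixes of 'bdl'):
     ε  b  d  l
  ε  0  1  2  3
  b  1  0  1  2
  d  2  1  0  1
  l  3  2  1  0
  h  4  3  2  1
The bottom-right entry gives D[4][3] = 1, so no sequence of fewer than 1 edit works. Backtracking through the table gives one optimal edit sequence (1 edit):
  bdlh → bdl (del h @4)
Edit distance = 1.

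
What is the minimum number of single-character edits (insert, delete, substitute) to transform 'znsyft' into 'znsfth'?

Let D[i][j] be the edit distance between the first i characters of 'znsyft' and the first j characters of 'znsfth', with D[i][0] = i, D[0][j] = j, and D[i][j] = D[i-1][j-1] if the characters match, else 1 + min(D[i-1][j], D[i][j-1], D[i-1][j-1]). Filling the table (rows: prefixes of 'znsyft', columns: prefixes of 'znsfth'):
     ε  z  n  s  f  t  h
  ε  0  1  2  3  4  5  6
  z  1  0  1  2  3  4  5
  n  2  1  0  1  2  3  4
  s  3  2  1  0  1  2  3
  y  4  3  2  1  1  2  3
  f  5  4  3  2  1  2  3
  t  6  5  4  3  2  1  2
The bottom-right entry gives D[6][6] = 2, so no sequence of fewer than 2 edits works. Backtracking through the table gives one optimal edit sequence (2 edits):
  znsyft → znsft (del y @4)
  znsft → znsfth (ins h @6)
Edit distance = 2.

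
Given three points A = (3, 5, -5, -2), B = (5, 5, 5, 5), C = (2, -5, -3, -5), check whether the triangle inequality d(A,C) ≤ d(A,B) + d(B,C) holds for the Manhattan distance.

d(A,B) = 2 + 0 + 10 + 7 = 19, d(B,C) = 3 + 10 + 8 + 10 = 31, d(A,C) = 1 + 10 + 2 + 3 = 16.
d(A,C) = 16 ≤ 19 + 31 = 50. Triangle inequality is satisfied.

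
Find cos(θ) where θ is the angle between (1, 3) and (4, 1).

With u = (1, 3), v = (4, 1):
u·v = 1·4 + 3·1 = 4 + 3 = 7.
|u| = √(1² + 3²) = √10, |v| = √(4² + 1²) = √17, so |u||v| = √(10·17) = √170.
cos θ = (u·v)/(|u||v|) = 7/√170 ≈ 0.5369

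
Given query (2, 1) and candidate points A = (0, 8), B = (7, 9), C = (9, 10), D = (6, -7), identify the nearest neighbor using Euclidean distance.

Distances: d(A) ≈ 7.2801, d(B) ≈ 9.434, d(C) ≈ 11.4018, d(D) ≈ 8.9443. Nearest: A = (0, 8) with distance 7.2801.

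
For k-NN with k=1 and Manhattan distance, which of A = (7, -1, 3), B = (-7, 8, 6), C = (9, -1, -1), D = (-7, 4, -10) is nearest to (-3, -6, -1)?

Distances: d(A) = 19, d(B) = 25, d(C) = 17, d(D) = 23. Nearest: C = (9, -1, -1) with distance 17.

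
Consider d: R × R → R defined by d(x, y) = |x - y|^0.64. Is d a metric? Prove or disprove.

Yes. With 0 < p = 0.64 ≤ 1, d(x,y) = |x-y|^0.64 is a metric on R. Non-negativity and symmetry are immediate; |x-y|^0.64 = 0 ⟺ |x-y| = 0 ⟺ x = y. For the triangle inequality, the function t ↦ t^0.64 is subadditive on [0,∞) when p ≤ 1, so |x-z|^0.64 ≤ (|x-y| + |y-z|)^0.64 ≤ |x-y|^0.64 + |y-z|^0.64.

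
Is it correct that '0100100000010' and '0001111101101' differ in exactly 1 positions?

Differing positions: 2, 4, 6, 7, 8, 10, 11, 12, 13. Hamming distance = 9, so the claim that d_H = 1 is false.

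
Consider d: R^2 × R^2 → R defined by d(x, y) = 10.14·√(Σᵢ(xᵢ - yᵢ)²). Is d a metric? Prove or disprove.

Yes. The L2 (Euclidean) norm induces a metric on R^2, and multiplying a metric by a positive constant 10.14 > 0 preserves all four axioms: non-negativity (10.14·||x-y|| ≥ 0), identity (10.14·||x-y|| = 0 ⟺ ||x-y|| = 0 ⟺ x = y), symmetry (||x-y|| = ||y-x||), and the triangle inequality (10.14·||x-z|| ≤ 10.14·||x-y|| + 10.14·||y-z||). So d is a metric.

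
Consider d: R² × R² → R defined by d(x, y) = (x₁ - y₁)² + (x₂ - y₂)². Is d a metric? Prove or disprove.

No. The squared Euclidean distance fails the triangle inequality. Counterexample: x = (0, 0), y = (2, 5), z = (4, 10). d(x,z) = 4² + 10² = 116, but d(x,y) + d(y,z) = (2² + 5²) + (2² + 5²) = 29 + 29 = 58. Since 116 > 58, the triangle inequality is violated. (Note: √d, the ordinary Euclidean distance, IS a metric.)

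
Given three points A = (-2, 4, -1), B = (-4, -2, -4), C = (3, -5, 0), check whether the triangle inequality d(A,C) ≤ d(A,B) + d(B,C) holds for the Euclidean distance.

d(A,B) = √(2² + 6² + 3²) = √49 = 7, d(B,C) = √(7² + 3² + 4²) = √74 ≈ 8.6023, d(A,C) = √(5² + 9² + 1²) = √107 ≈ 10.3441.
d(A,C) ≈ 10.3441 ≤ 7 + 8.6023 = 15.6023. Triangle inequality is satisfied.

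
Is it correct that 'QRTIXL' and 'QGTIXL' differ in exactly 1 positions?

Differing positions: 2. Hamming distance = 1, so the claim is true.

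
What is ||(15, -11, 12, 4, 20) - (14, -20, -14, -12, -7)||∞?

max(|x_i - y_i|) = max(|15 - 14|, |-11 - (-20)|, |12 - (-14)|, |4 - (-12)|, |20 - (-7)|) = max(1, 9, 26, 16, 27) = 27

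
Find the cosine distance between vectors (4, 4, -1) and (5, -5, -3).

With u = (4, 4, -1), v = (5, -5, -3):
u·v = 4·5 + 4·(-5) + (-1)·(-3) = 20 + (-20) + 3 = 3.
|u| = √(4² + 4² + (-1)²) = √33, |v| = √(5² + (-5)² + (-3)²) = √59, so |u||v| = √(33·59) = √1947.
cos θ = (u·v)/(|u||v|) = 3/√1947 ≈ 0.068
Cosine distance = 1 - cos θ ≈ 1 - 0.068 = 0.932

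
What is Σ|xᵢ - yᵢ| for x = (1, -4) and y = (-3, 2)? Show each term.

Σ|x_i - y_i| = |1 - (-3)| + |-4 - 2| = 4 + 6 = 10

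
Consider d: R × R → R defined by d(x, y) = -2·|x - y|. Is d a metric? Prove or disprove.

No. With c = -2 < 0, d fails non-negativity: d(6, 13) = -2·|6 - 13| = -2·7 = -14 < 0.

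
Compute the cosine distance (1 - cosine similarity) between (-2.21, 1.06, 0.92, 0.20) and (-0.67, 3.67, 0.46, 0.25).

With u = (-2.21, 1.06, 0.92, 0.20), v = (-0.67, 3.67, 0.46, 0.25):
u·v = (-2.21)·(-0.67) + 1.06·3.67 + 0.92·0.46 + 0.2·0.25 = 1.4807 + 3.8902 + 0.4232 + 0.05 = 5.8441.
|u| = √((-2.21)² + 1.06² + 0.92² + 0.2²) = √(4.8841 + 1.1236 + 0.8464 + 0.04) = √6.8941, |v| = √((-0.67)² + 3.67² + 0.46² + 0.25²) = √(0.4489 + 13.4689 + 0.2116 + 0.0625) = √14.1919.
cos θ = (u·v)/(|u||v|) = 5.8441/(√6.8941·√14.1919) ≈ 0.5908
Cosine distance = 1 - cos θ ≈ 1 - 0.5908 = 0.4092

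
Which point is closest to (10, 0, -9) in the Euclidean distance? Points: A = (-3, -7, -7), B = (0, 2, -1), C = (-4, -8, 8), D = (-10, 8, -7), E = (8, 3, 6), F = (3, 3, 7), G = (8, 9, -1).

Distances: d(A) ≈ 14.8997, d(B) ≈ 12.9615, d(C) ≈ 23.4307, d(D) ≈ 21.6333, d(E) ≈ 15.4272, d(F) ≈ 17.72, d(G) ≈ 12.2066. Nearest: G = (8, 9, -1) with distance 12.2066.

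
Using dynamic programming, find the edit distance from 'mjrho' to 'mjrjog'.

Let D[i][j] be the edit distance between the first i characters of 'mjrho' and the first j characters of 'mjrjog', with D[i][0] = i, D[0][j] = j, and D[i][j] = D[i-1][j-1] if the characters match, else 1 + min(D[i-1][j], D[i][j-1], D[i-1][j-1]). Filling the table (rows: prefixes of 'mjrho', columns: prefixes of 'mjrjog'):
     ε  m  j  r  j  o  g
  ε  0  1  2  3  4  5  6
  m  1  0  1  2  3  4  5
  j  2  1  0  1  2  3  4
  r  3  2  1  0  1  2  3
  h  4  3  2  1  1  2  3
  o  5  4  3  2  2  1  2
The bottom-right entry gives D[5][6] = 2, so no sequence of fewer than 2 edits works. Backtracking through the table gives one optimal edit sequence (2 edits):
  mjrho → mjrjo (sub h→j @4)
  mjrjo → mjrjog (ins g @6)
Edit distance = 2.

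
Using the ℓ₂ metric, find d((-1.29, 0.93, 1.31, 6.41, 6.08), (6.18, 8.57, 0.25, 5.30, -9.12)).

√(Σ(x_i - y_i)²) = √((-1.29 - 6.18)² + (0.93 - 8.57)² + (1.31 - 0.25)² + (6.41 - 5.3)² + (6.08 - (-9.12))²)
= √((-7.47)² + (-7.64)² + 1.06² + 1.11² + 15.2²) = √(55.8009 + 58.3696 + 1.1236 + 1.2321 + 231.04) = √347.5662 ≈ 18.6431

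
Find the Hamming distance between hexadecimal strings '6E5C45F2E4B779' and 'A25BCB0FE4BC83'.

Differing positions: 1, 2, 4, 5, 6, 7, 8, 12, 13, 14. Hamming distance = 10.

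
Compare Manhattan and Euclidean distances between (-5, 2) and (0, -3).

L1 = |-5 - 0| + |2 - (-3)| = 5 + 5 = 10
L2 = √(5² + 5²) = √50 ≈ 7.0711
L1 ≥ L2 always (equality iff movement is along one axis); L1 > L2 here.
Ratio L1/L2 = 10/√50 ≈ 1.4142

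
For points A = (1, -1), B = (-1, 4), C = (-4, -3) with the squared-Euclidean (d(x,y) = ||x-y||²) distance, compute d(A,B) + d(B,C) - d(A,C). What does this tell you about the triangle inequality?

d(A,B) = 2² + 5² = 29, d(B,C) = 3² + 7² = 58, d(A,C) = 5² + 2² = 29.
d(A,B) + d(B,C) - d(A,C) = 29 + 58 - 29 = 87 - 29 = 58. This is ≥ 0, so the triangle inequality holds for these points.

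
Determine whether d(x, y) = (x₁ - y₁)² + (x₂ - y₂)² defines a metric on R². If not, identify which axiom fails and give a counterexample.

No. The squared Euclidean distance fails the triangle inequality. Counterexample: x = (0, 0), y = (1, 3), z = (2, 6). d(x,z) = 2² + 6² = 40, but d(x,y) + d(y,z) = (1² + 3²) + (1² + 3²) = 10 + 10 = 20. Since 40 > 20, the triangle inequality is violated. (Note: √d, the ordinary Euclidean distance, IS a metric.)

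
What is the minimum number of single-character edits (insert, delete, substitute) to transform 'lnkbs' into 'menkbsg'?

Let D[i][j] be the edit distance between the first i characters of 'lnkbs' and the first j characters of 'menkbsg', with D[i][0] = i, D[0][j] = j, and D[i][j] = D[i-1][j-1] if the characters match, else 1 + min(D[i-1][j], D[i][j-1], D[i-1][j-1]). Filling the table (rows: prefixes of 'lnkbs', columns: prefixes of 'menkbsg'):
     ε  m  e  n  k  b  s  g
  ε  0  1  2  3  4  5  6  7
  l  1  1  2  3  4  5  6  7
  n  2  2  2  2  3  4  5  6
  k  3  3  3  3  2  3  4  5
  b  4  4  4  4  3  2  3  4
  s  5  5  5  5  4  3  2  3
The bottom-right entry gives D[5][7] = 3, so no sequence of fewer than 3 edits works. Backtracking through the table gives one optimal edit sequence (3 edits):
  lnkbs → mlnkbs (ins m @1)
  mlnkbs → menkbs (sub l→e @2)
  menkbs → menkbsg (ins g @7)
Edit distance = 3.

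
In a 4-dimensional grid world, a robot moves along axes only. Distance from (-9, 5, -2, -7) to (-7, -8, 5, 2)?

Σ|x_i - y_i| = |-9 - (-7)| + |5 - (-8)| + |-2 - 5| + |-7 - 2| = 2 + 13 + 7 + 9 = 31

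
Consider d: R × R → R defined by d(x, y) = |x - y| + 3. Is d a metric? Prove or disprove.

No. d fails identity of indiscernibles (specifically d(x,x) = 0): d(-3, -3) = |-3 - (-3)| + 3 = 0 + 3 = 3 ≠ 0.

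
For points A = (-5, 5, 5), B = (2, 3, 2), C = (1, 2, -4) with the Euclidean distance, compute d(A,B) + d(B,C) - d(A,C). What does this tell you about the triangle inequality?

d(A,B) = √(7² + 2² + 3²) = √62 ≈ 7.874, d(B,C) = √(1² + 1² + 6²) = √38 ≈ 6.1644, d(A,C) = √(6² + 3² + 9²) = √126 ≈ 11.225.
d(A,B) + d(B,C) - d(A,C) = 7.874 + 6.1644 - 11.225 = 14.0384 - 11.225 = 2.8134 (to 4 decimal places). This is ≥ 0, so the triangle inequality holds for these points.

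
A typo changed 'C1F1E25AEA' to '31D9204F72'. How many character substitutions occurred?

Differing positions: 1, 3, 4, 5, 6, 7, 8, 9, 10. Hamming distance = 9.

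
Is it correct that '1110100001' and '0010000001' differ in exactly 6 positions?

Differing positions: 1, 2, 5. Hamming distance = 3, so the claim that d_H = 6 is false.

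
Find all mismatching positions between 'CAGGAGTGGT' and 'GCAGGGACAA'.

Differing positions: 1, 2, 3, 5, 7, 8, 9, 10. Hamming distance = 8.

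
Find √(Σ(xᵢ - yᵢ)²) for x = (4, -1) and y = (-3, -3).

√(Σ(x_i - y_i)²) = √((4 - (-3))² + (-1 - (-3))²)
= √(7² + 2²) = √(49 + 4) = √53 ≈ 7.2801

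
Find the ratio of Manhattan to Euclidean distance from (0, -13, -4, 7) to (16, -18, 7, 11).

L1 = |0 - 16| + |-13 - (-18)| + |-4 - 7| + |7 - 11| = 16 + 5 + 11 + 4 = 36
L2 = √(16² + 5² + 11² + 4²) = √418 ≈ 20.445
L1 ≥ L2 always (equality iff movement is along one axis); L1 > L2 here.
Ratio L1/L2 = 36/√418 ≈ 1.7608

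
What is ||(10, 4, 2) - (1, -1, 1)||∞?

max(|x_i - y_i|) = max(|10 - 1|, |4 - (-1)|, |2 - 1|) = max(9, 5, 1) = 9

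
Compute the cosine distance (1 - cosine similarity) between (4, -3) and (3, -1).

With u = (4, -3), v = (3, -1):
u·v = 4·3 + (-3)·(-1) = 12 + 3 = 15.
|u| = √(4² + (-3)²) = √25, |v| = √(3² + (-1)²) = √10, so |u||v| = √(25·10) = √250.
cos θ = (u·v)/(|u||v|) = 15/√250 ≈ 0.9487
Cosine distance = 1 - cos θ ≈ 1 - 0.9487 = 0.0513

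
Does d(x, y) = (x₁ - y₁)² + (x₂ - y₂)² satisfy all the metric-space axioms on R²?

No. The squared Euclidean distance fails the triangle inequality. Counterexample: x = (0, 0), y = (3, 4), z = (6, 8). d(x,z) = 6² + 8² = 100, but d(x,y) + d(y,z) = (3² + 4²) + (3² + 4²) = 25 + 25 = 50. Since 100 > 50, the triangle inequality is violated. (Note: √d, the ordinary Euclidean distance, IS a metric.)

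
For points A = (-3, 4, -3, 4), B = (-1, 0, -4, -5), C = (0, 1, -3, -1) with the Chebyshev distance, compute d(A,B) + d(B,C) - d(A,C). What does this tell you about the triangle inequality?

d(A,B) = max(2, 4, 1, 9) = 9, d(B,C) = max(1, 1, 1, 4) = 4, d(A,C) = max(3, 3, 0, 5) = 5.
d(A,B) + d(B,C) - d(A,C) = 9 + 4 - 5 = 13 - 5 = 8. This is ≥ 0, so the triangle inequality holds for these points.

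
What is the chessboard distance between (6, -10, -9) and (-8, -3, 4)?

max(|x_i - y_i|) = max(|6 - (-8)|, |-10 - (-3)|, |-9 - 4|) = max(14, 7, 13) = 14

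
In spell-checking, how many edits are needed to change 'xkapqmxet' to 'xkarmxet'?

Let D[i][j] be the edit distance between the first i characters of 'xkapqmxet' and the first j characters of 'xkarmxet', with D[i][0] = i, D[0][j] = j, and D[i][j] = D[i-1][j-1] if the characters match, else 1 + min(D[i-1][j], D[i][j-1], D[i-1][j-1]). Filling the table (rows: prefixes of 'xkapqmxet', columns: prefixes of 'xkarmxet'):
     ε  x  k  a  r  m  x  e  t
  ε  0  1  2  3  4  5  6  7  8
  x  1  0  1  2  3  4  5  6  7
  k  2  1  0  1  2  3  4  5  6
  a  3  2  1  0  1  2  3  4  5
  p  4  3  2  1  1  2  3  4  5
  q  5  4  3  2  2  2  3  4  5
  m  6  5  4  3  3  2  3  4  5
  x  7  6  5  4  4  3  2  3  4
  e  8  7  6  5  5  4  3  2  3
  t  9  8  7  6  6  5  4  3  2
The bottom-right entry gives D[9][8] = 2, so no sequence of fewer than 2 edits works. Backtracking through the table gives one optimal edit sequence (2 edits):
  xkapqmxet → xkaqmxet (del p @4)
  xkaqmxet → xkarmxet (sub q→r @4)
Edit distance = 2.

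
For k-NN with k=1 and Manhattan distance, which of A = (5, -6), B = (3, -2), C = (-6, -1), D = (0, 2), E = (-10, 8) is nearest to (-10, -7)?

Distances: d(A) = 16, d(B) = 18, d(C) = 10, d(D) = 19, d(E) = 15. Nearest: C = (-6, -1) with distance 10.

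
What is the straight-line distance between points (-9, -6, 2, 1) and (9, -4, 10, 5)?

√(Σ(x_i - y_i)²) = √((-9 - 9)² + (-6 - (-4))² + (2 - 10)² + (1 - 5)²)
= √((-18)² + (-2)² + (-8)² + (-4)²) = √(324 + 4 + 64 + 16) = √408 ≈ 20.199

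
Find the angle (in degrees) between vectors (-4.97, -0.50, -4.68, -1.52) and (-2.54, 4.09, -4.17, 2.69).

With u = (-4.97, -0.50, -4.68, -1.52), v = (-2.54, 4.09, -4.17, 2.69):
u·v = (-4.97)·(-2.54) + (-0.5)·4.09 + (-4.68)·(-4.17) + (-1.52)·2.69 = 12.6238 + (-2.045) + 19.5156 + (-4.0888) = 26.0056.
|u| = √((-4.97)² + (-0.5)² + (-4.68)² + (-1.52)²) = √(24.7009 + 0.25 + 21.9024 + 2.3104) = √49.1637, |v| = √((-2.54)² + 4.09² + (-4.17)² + 2.69²) = √(6.4516 + 16.7281 + 17.3889 + 7.2361) = √47.8047.
cos θ = (u·v)/(|u||v|) = 26.0056/(√49.1637·√47.8047) ≈ 0.536425
θ = arccos(0.536425) ≈ 57.56°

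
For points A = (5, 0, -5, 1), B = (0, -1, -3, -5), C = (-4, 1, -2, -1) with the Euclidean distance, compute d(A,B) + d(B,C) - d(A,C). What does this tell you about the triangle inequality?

d(A,B) = √(5² + 1² + 2² + 6²) = √66 ≈ 8.124, d(B,C) = √(4² + 2² + 1² + 4²) = √37 ≈ 6.0828, d(A,C) = √(9² + 1² + 3² + 2²) = √95 ≈ 9.7468.
d(A,B) + d(B,C) - d(A,C) = 8.124 + 6.0828 - 9.7468 = 14.2068 - 9.7468 = 4.46 (to 4 decimal places). This is ≥ 0, so the triangle inequality holds for these points.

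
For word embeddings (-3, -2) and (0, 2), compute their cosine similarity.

With u = (-3, -2), v = (0, 2):
u·v = (-3)·0 + (-2)·2 = 0 + (-4) = -4.
|u| = √((-3)² + (-2)²) = √13, |v| = √(0² + 2²) = √4, so |u||v| = √(13·4) = √52.
cos θ = (u·v)/(|u||v|) = -4/√52 ≈ -0.5547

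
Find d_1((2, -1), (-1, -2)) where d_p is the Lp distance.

Σ|x_i - y_i| = |2 - (-1)| + |-1 - (-2)| = 3 + 1 = 4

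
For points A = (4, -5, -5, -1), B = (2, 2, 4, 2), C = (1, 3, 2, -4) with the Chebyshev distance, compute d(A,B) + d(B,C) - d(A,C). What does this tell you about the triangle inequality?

d(A,B) = max(2, 7, 9, 3) = 9, d(B,C) = max(1, 1, 2, 6) = 6, d(A,C) = max(3, 8, 7, 3) = 8.
d(A,B) + d(B,C) - d(A,C) = 9 + 6 - 8 = 15 - 8 = 7. This is ≥ 0, so the triangle inequality holds for these points.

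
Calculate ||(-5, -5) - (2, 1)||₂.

√(Σ(x_i - y_i)²) = √((-5 - 2)² + (-5 - 1)²)
= √((-7)² + (-6)²) = √(49 + 36) = √85 ≈ 9.2195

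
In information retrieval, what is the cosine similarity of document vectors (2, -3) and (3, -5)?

With u = (2, -3), v = (3, -5):
u·v = 2·3 + (-3)·(-5) = 6 + 15 = 21.
|u| = √(2² + (-3)²) = √13, |v| = √(3² + (-5)²) = √34, so |u||v| = √(13·34) = √442.
cos θ = (u·v)/(|u||v|) = 21/√442 ≈ 0.9989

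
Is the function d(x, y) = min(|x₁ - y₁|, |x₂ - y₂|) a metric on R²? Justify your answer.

No. d fails identity of indiscernibles: take x = (0, 0) and y = (0, 9). Then d(x,y) = min(|0 - 0|, |0 - 9|) = min(0, 9) = 0, yet x ≠ y.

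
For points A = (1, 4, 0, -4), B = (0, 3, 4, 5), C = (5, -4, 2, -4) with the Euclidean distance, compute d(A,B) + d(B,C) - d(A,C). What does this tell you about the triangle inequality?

d(A,B) = √(1² + 1² + 4² + 9²) = √99 ≈ 9.9499, d(B,C) = √(5² + 7² + 2² + 9²) = √159 ≈ 12.6095, d(A,C) = √(4² + 8² + 2² + 0²) = √84 ≈ 9.1652.
d(A,B) + d(B,C) - d(A,C) = 9.9499 + 12.6095 - 9.1652 = 22.5594 - 9.1652 = 13.3942 (to 4 decimal places). This is ≥ 0, so the triangle inequality holds for these points.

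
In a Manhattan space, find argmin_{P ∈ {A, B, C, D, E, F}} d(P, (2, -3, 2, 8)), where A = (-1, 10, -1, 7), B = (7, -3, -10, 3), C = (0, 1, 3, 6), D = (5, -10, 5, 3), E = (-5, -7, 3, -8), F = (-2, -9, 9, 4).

Distances: d(A) = 20, d(B) = 22, d(C) = 9, d(D) = 18, d(E) = 28, d(F) = 21. Nearest: C = (0, 1, 3, 6) with distance 9.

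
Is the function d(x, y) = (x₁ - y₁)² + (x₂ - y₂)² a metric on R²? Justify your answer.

No. The squared Euclidean distance fails the triangle inequality. Counterexample: x = (0, 0), y = (5, 3), z = (10, 6). d(x,z) = 10² + 6² = 136, but d(x,y) + d(y,z) = (5² + 3²) + (5² + 3²) = 34 + 34 = 68. Since 136 > 68, the triangle inequality is violated. (Note: √d, the ordinary Euclidean distance, IS a metric.)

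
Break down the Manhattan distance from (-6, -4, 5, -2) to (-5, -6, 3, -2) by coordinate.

Σ|x_i - y_i| = |-6 - (-5)| + |-4 - (-6)| + |5 - 3| + |-2 - (-2)| = 1 + 2 + 2 + 0 = 5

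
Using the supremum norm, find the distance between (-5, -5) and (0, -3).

max(|x_i - y_i|) = max(|-5 - 0|, |-5 - (-3)|) = max(5, 2) = 5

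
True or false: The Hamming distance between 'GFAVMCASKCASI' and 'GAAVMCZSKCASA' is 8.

Differing positions: 2, 7, 13. Hamming distance = 3, so the claim that d_H = 8 is false.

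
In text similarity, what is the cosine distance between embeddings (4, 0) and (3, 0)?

With u = (4, 0), v = (3, 0):
u·v = 4·3 + 0·0 = 12 + 0 = 12.
|u| = √(4² + 0²) = √16, |v| = √(3² + 0²) = √9, so |u||v| = √(16·9) = √144 = 12.
cos θ = (u·v)/(|u||v|) = 12/12 = 1
Cosine distance = 1 - cos θ = 1 - 1 = 0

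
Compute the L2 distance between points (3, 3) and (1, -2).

(Σ|x_i - y_i|^2)^(1/2) = (|3 - 1|^2 + |3 - (-2)|^2)^(1/2)
= (2^2 + 5^2)^(1/2) = (4 + 25)^(1/2) = (29)^(1/2) ≈ 5.3852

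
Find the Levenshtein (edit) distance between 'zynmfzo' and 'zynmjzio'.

Let D[i][j] be the edit distance between the first i characters of 'zynmfzo' and the first j characters of 'zynmjzio', with D[i][0] = i, D[0][j] = j, and D[i][j] = D[i-1][j-1] if the characters match, else 1 + min(D[i-1][j], D[i][j-1], D[i-1][j-1]). Filling the table (rows: prefixes of 'zynmfzo', columns: prefixes of 'zynmjzio'):
     ε  z  y  n  m  j  z  i  o
  ε  0  1  2  3  4  5  6  7  8
  z  1  0  1  2  3  4  5  6  7
  y  2  1  0  1  2  3  4  5  6
  n  3  2  1  0  1  2  3  4  5
  m  4  3  2  1  0  1  2  3  4
  f  5  4  3  2  1  1  2  3  4
  z  6  5  4  3  2  2  1  2  3
  o  7  6  5  4  3  3  2  2  2
The bottom-right entry gives D[7][8] = 2, so no sequence of fewer than 2 edits works. Backtracking through the table gives one optimal edit sequence (2 edits):
  zynmfzo → zynmjzo (sub f→j @5)
  zynmjzo → zynmjzio (ins i @7)
Edit distance = 2.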